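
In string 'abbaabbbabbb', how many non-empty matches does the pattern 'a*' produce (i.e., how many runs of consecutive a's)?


Pattern 'a*' matches zero or more a's. We want non-empty runs of consecutive a's.
String: 'abbaabbbabbb'
Walking through the string to find runs of a's:
  Run 1: positions 0-0 -> 'a'
  Run 2: positions 3-4 -> 'aa'
  Run 3: positions 8-8 -> 'a'
Non-empty runs found: ['a', 'aa', 'a']
Count: 3

3


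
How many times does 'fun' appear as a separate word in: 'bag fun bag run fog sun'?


Scanning each word for exact match 'fun':
  Word 1: 'bag' -> no
  Word 2: 'fun' -> MATCH
  Word 3: 'bag' -> no
  Word 4: 'run' -> no
  Word 5: 'fog' -> no
  Word 6: 'sun' -> no
Total matches: 1

1


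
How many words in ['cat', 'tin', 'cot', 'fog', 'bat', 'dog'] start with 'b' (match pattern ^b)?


Pattern ^b anchors to start of word. Check which words begin with 'b':
  'cat' -> no
  'tin' -> no
  'cot' -> no
  'fog' -> no
  'bat' -> MATCH (starts with 'b')
  'dog' -> no
Matching words: ['bat']
Count: 1

1


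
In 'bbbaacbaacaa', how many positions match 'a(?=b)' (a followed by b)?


Lookahead 'a(?=b)' matches 'a' only when followed by 'b'.
String: 'bbbaacbaacaa'
Checking each position where char is 'a':
  pos 3: 'a' -> no (next='a')
  pos 4: 'a' -> no (next='c')
  pos 7: 'a' -> no (next='a')
  pos 8: 'a' -> no (next='c')
  pos 10: 'a' -> no (next='a')
Matching positions: []
Count: 0

0


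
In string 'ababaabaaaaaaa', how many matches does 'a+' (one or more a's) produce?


Pattern 'a+' matches one or more consecutive a's.
String: 'ababaabaaaaaaa'
Scanning for runs of a:
  Match 1: 'a' (length 1)
  Match 2: 'a' (length 1)
  Match 3: 'aa' (length 2)
  Match 4: 'aaaaaaa' (length 7)
Total matches: 4

4


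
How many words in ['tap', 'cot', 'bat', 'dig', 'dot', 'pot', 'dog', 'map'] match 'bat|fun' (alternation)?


Alternation 'bat|fun' matches either 'bat' or 'fun'.
Checking each word:
  'tap' -> no
  'cot' -> no
  'bat' -> MATCH
  'dig' -> no
  'dot' -> no
  'pot' -> no
  'dog' -> no
  'map' -> no
Matches: ['bat']
Count: 1

1


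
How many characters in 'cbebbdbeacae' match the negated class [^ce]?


Negated class [^ce] matches any char NOT in {c, e}
Scanning 'cbebbdbeacae':
  pos 0: 'c' -> no (excluded)
  pos 1: 'b' -> MATCH
  pos 2: 'e' -> no (excluded)
  pos 3: 'b' -> MATCH
  pos 4: 'b' -> MATCH
  pos 5: 'd' -> MATCH
  pos 6: 'b' -> MATCH
  pos 7: 'e' -> no (excluded)
  pos 8: 'a' -> MATCH
  pos 9: 'c' -> no (excluded)
  pos 10: 'a' -> MATCH
  pos 11: 'e' -> no (excluded)
Total matches: 7

7


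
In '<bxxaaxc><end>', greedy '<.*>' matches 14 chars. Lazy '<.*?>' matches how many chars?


Greedy '<.*>' tries to match as MUCH as possible.
Lazy '<.*?>' tries to match as LITTLE as possible.

String: '<bxxaaxc><end>'
Greedy '<.*>' starts at first '<' and extends to the LAST '>': '<bxxaaxc><end>' (14 chars)
Lazy '<.*?>' starts at first '<' and stops at the FIRST '>': '<bxxaaxc>' (9 chars)

9


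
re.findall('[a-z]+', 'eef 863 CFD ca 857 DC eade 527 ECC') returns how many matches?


Pattern '[a-z]+' finds one or more lowercase letters.
Text: 'eef 863 CFD ca 857 DC eade 527 ECC'
Scanning for matches:
  Match 1: 'eef'
  Match 2: 'ca'
  Match 3: 'eade'
Total matches: 3

3


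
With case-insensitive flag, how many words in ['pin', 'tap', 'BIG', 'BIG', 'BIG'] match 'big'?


Case-insensitive matching: compare each word's lowercase form to 'big'.
  'pin' -> lower='pin' -> no
  'tap' -> lower='tap' -> no
  'BIG' -> lower='big' -> MATCH
  'BIG' -> lower='big' -> MATCH
  'BIG' -> lower='big' -> MATCH
Matches: ['BIG', 'BIG', 'BIG']
Count: 3

3


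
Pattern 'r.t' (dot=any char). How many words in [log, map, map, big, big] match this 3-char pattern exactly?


Pattern 'r.t' means: starts with 'r', any single char, ends with 't'.
Checking each word (must be exactly 3 chars):
  'log' (len=3): no
  'map' (len=3): no
  'map' (len=3): no
  'big' (len=3): no
  'big' (len=3): no
Matching words: []
Total: 0

0


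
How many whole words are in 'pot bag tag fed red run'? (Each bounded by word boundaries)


Word boundaries (\b) mark the start/end of each word.
Text: 'pot bag tag fed red run'
Splitting by whitespace:
  Word 1: 'pot'
  Word 2: 'bag'
  Word 3: 'tag'
  Word 4: 'fed'
  Word 5: 'red'
  Word 6: 'run'
Total whole words: 6

6


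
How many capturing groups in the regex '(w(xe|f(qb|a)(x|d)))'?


To count capturing groups, count each '(' that starts a group.
Pattern: '(w(xe|f(qb|a)(x|d)))'
Walking through the pattern:
  Position 0: '(' -> group #1
  Position 2: '(' -> group #2
  Position 7: '(' -> group #3
  Position 13: '(' -> group #4
Total capturing groups: 4

4


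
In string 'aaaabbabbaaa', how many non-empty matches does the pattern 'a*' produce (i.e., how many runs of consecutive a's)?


Pattern 'a*' matches zero or more a's. We want non-empty runs of consecutive a's.
String: 'aaaabbabbaaa'
Walking through the string to find runs of a's:
  Run 1: positions 0-3 -> 'aaaa'
  Run 2: positions 6-6 -> 'a'
  Run 3: positions 9-11 -> 'aaa'
Non-empty runs found: ['aaaa', 'a', 'aaa']
Count: 3

3


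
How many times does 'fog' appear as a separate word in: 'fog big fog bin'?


Scanning each word for exact match 'fog':
  Word 1: 'fog' -> MATCH
  Word 2: 'big' -> no
  Word 3: 'fog' -> MATCH
  Word 4: 'bin' -> no
Total matches: 2

2


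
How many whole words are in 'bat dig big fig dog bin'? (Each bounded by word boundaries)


Word boundaries (\b) mark the start/end of each word.
Text: 'bat dig big fig dog bin'
Splitting by whitespace:
  Word 1: 'bat'
  Word 2: 'dig'
  Word 3: 'big'
  Word 4: 'fig'
  Word 5: 'dog'
  Word 6: 'bin'
Total whole words: 6

6


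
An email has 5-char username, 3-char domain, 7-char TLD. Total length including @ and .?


An email address has format: username@domain.tld
Username length: 5
'@' character: 1
Domain length: 3
'.' character: 1
TLD length: 7
Total = 5 + 1 + 3 + 1 + 7 = 17

17


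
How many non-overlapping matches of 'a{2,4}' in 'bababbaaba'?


Pattern 'a{2,4}' matches between 2 and 4 consecutive a's (greedy).
String: 'bababbaaba'
Finding runs of a's and applying greedy matching:
  Run at pos 1: 'a' (length 1)
  Run at pos 3: 'a' (length 1)
  Run at pos 6: 'aa' (length 2)
  Run at pos 9: 'a' (length 1)
Matches: ['aa']
Count: 1

1


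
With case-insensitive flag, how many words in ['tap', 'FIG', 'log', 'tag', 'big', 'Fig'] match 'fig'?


Case-insensitive matching: compare each word's lowercase form to 'fig'.
  'tap' -> lower='tap' -> no
  'FIG' -> lower='fig' -> MATCH
  'log' -> lower='log' -> no
  'tag' -> lower='tag' -> no
  'big' -> lower='big' -> no
  'Fig' -> lower='fig' -> MATCH
Matches: ['FIG', 'Fig']
Count: 2

2


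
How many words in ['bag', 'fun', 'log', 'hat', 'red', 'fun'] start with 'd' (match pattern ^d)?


Pattern ^d anchors to start of word. Check which words begin with 'd':
  'bag' -> no
  'fun' -> no
  'log' -> no
  'hat' -> no
  'red' -> no
  'fun' -> no
Matching words: []
Count: 0

0


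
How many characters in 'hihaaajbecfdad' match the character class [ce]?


Character class [ce] matches any of: {c, e}
Scanning string 'hihaaajbecfdad' character by character:
  pos 0: 'h' -> no
  pos 1: 'i' -> no
  pos 2: 'h' -> no
  pos 3: 'a' -> no
  pos 4: 'a' -> no
  pos 5: 'a' -> no
  pos 6: 'j' -> no
  pos 7: 'b' -> no
  pos 8: 'e' -> MATCH
  pos 9: 'c' -> MATCH
  pos 10: 'f' -> no
  pos 11: 'd' -> no
  pos 12: 'a' -> no
  pos 13: 'd' -> no
Total matches: 2

2


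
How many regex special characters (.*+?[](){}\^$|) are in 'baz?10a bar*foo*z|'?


Regex special characters are: . * + ? [ ] ( ) { } \ ^ $ |
Scanning 'baz?10a bar*foo*z|':
  pos 3: '?' -> SPECIAL
  pos 11: '*' -> SPECIAL
  pos 15: '*' -> SPECIAL
  pos 17: '|' -> SPECIAL
Special chars found: ['?', '*', '*', '|']
Total: 4

4


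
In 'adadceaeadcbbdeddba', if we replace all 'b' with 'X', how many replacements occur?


re.sub('b', 'X', text) replaces every occurrence of 'b' with 'X'.
Text: 'adadceaeadcbbdeddba'
Scanning for 'b':
  pos 11: 'b' -> replacement #1
  pos 12: 'b' -> replacement #2
  pos 17: 'b' -> replacement #3
Total replacements: 3

3


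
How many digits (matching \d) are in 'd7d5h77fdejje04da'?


\d matches any digit 0-9.
Scanning 'd7d5h77fdejje04da':
  pos 1: '7' -> DIGIT
  pos 3: '5' -> DIGIT
  pos 5: '7' -> DIGIT
  pos 6: '7' -> DIGIT
  pos 13: '0' -> DIGIT
  pos 14: '4' -> DIGIT
Digits found: ['7', '5', '7', '7', '0', '4']
Total: 6

6


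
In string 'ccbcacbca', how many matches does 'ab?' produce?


Pattern 'ab?' matches 'a' optionally followed by 'b'.
String: 'ccbcacbca'
Scanning left to right for 'a' then checking next char:
  Match 1: 'a' (a not followed by b)
  Match 2: 'a' (a not followed by b)
Total matches: 2

2


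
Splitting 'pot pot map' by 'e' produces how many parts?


Splitting by 'e' breaks the string at each occurrence of the separator.
Text: 'pot pot map'
Parts after split:
  Part 1: 'pot pot map'
Total parts: 1

1


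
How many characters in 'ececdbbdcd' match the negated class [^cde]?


Negated class [^cde] matches any char NOT in {c, d, e}
Scanning 'ececdbbdcd':
  pos 0: 'e' -> no (excluded)
  pos 1: 'c' -> no (excluded)
  pos 2: 'e' -> no (excluded)
  pos 3: 'c' -> no (excluded)
  pos 4: 'd' -> no (excluded)
  pos 5: 'b' -> MATCH
  pos 6: 'b' -> MATCH
  pos 7: 'd' -> no (excluded)
  pos 8: 'c' -> no (excluded)
  pos 9: 'd' -> no (excluded)
Total matches: 2

2


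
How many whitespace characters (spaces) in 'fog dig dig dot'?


\s matches whitespace characters (spaces, tabs, etc.).
Text: 'fog dig dig dot'
This text has 4 words separated by spaces.
Number of spaces = number of words - 1 = 4 - 1 = 3

3


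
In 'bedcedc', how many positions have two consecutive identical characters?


Looking for consecutive identical characters in 'bedcedc':
  pos 0-1: 'b' vs 'e' -> different
  pos 1-2: 'e' vs 'd' -> different
  pos 2-3: 'd' vs 'c' -> different
  pos 3-4: 'c' vs 'e' -> different
  pos 4-5: 'e' vs 'd' -> different
  pos 5-6: 'd' vs 'c' -> different
Consecutive identical pairs: []
Count: 0

0


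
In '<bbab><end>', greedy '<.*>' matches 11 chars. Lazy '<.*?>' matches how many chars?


Greedy '<.*>' tries to match as MUCH as possible.
Lazy '<.*?>' tries to match as LITTLE as possible.

String: '<bbab><end>'
Greedy '<.*>' starts at first '<' and extends to the LAST '>': '<bbab><end>' (11 chars)
Lazy '<.*?>' starts at first '<' and stops at the FIRST '>': '<bbab>' (6 chars)

6


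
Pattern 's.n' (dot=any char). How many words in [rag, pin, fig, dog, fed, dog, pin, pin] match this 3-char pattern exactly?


Pattern 's.n' means: starts with 's', any single char, ends with 'n'.
Checking each word (must be exactly 3 chars):
  'rag' (len=3): no
  'pin' (len=3): no
  'fig' (len=3): no
  'dog' (len=3): no
  'fed' (len=3): no
  'dog' (len=3): no
  'pin' (len=3): no
  'pin' (len=3): no
Matching words: []
Total: 0

0


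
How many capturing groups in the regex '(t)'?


To count capturing groups, count each '(' that starts a group.
Pattern: '(t)'
Walking through the pattern:
  Position 0: '(' -> group #1
Total capturing groups: 1

1


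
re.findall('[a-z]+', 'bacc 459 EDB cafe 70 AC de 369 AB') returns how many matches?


Pattern '[a-z]+' finds one or more lowercase letters.
Text: 'bacc 459 EDB cafe 70 AC de 369 AB'
Scanning for matches:
  Match 1: 'bacc'
  Match 2: 'cafe'
  Match 3: 'de'
Total matches: 3

3


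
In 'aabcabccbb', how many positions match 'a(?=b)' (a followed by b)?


Lookahead 'a(?=b)' matches 'a' only when followed by 'b'.
String: 'aabcabccbb'
Checking each position where char is 'a':
  pos 0: 'a' -> no (next='a')
  pos 1: 'a' -> MATCH (next='b')
  pos 4: 'a' -> MATCH (next='b')
Matching positions: [1, 4]
Count: 2

2


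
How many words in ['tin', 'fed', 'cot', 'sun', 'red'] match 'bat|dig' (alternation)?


Alternation 'bat|dig' matches either 'bat' or 'dig'.
Checking each word:
  'tin' -> no
  'fed' -> no
  'cot' -> no
  'sun' -> no
  'red' -> no
Matches: []
Count: 0

0


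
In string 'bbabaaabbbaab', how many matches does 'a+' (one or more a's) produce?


Pattern 'a+' matches one or more consecutive a's.
String: 'bbabaaabbbaab'
Scanning for runs of a:
  Match 1: 'a' (length 1)
  Match 2: 'aaa' (length 3)
  Match 3: 'aa' (length 2)
Total matches: 3

3


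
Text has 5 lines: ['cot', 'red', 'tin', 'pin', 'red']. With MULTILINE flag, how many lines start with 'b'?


With MULTILINE flag, ^ matches the start of each line.
Lines: ['cot', 'red', 'tin', 'pin', 'red']
Checking which lines start with 'b':
  Line 1: 'cot' -> no
  Line 2: 'red' -> no
  Line 3: 'tin' -> no
  Line 4: 'pin' -> no
  Line 5: 'red' -> no
Matching lines: []
Count: 0

0


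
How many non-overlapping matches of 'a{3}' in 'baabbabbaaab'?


Pattern 'a{3}' matches exactly 3 consecutive a's (greedy, non-overlapping).
String: 'baabbabbaaab'
Scanning for runs of a's:
  Run at pos 1: 'aa' (length 2) -> 0 match(es)
  Run at pos 5: 'a' (length 1) -> 0 match(es)
  Run at pos 8: 'aaa' (length 3) -> 1 match(es)
Matches found: ['aaa']
Total: 1

1


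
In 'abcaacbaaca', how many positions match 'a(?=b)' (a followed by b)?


Lookahead 'a(?=b)' matches 'a' only when followed by 'b'.
String: 'abcaacbaaca'
Checking each position where char is 'a':
  pos 0: 'a' -> MATCH (next='b')
  pos 3: 'a' -> no (next='a')
  pos 4: 'a' -> no (next='c')
  pos 7: 'a' -> no (next='a')
  pos 8: 'a' -> no (next='c')
Matching positions: [0]
Count: 1

1


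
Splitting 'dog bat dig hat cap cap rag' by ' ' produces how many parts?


Splitting by ' ' breaks the string at each occurrence of the separator.
Text: 'dog bat dig hat cap cap rag'
Parts after split:
  Part 1: 'dog'
  Part 2: 'bat'
  Part 3: 'dig'
  Part 4: 'hat'
  Part 5: 'cap'
  Part 6: 'cap'
  Part 7: 'rag'
Total parts: 7

7


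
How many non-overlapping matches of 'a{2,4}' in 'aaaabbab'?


Pattern 'a{2,4}' matches between 2 and 4 consecutive a's (greedy).
String: 'aaaabbab'
Finding runs of a's and applying greedy matching:
  Run at pos 0: 'aaaa' (length 4)
  Run at pos 6: 'a' (length 1)
Matches: ['aaaa']
Count: 1

1


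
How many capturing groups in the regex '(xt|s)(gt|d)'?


To count capturing groups, count each '(' that starts a group.
Pattern: '(xt|s)(gt|d)'
Walking through the pattern:
  Position 0: '(' -> group #1
  Position 6: '(' -> group #2
Total capturing groups: 2

2


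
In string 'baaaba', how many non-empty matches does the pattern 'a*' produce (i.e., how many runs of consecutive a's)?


Pattern 'a*' matches zero or more a's. We want non-empty runs of consecutive a's.
String: 'baaaba'
Walking through the string to find runs of a's:
  Run 1: positions 1-3 -> 'aaa'
  Run 2: positions 5-5 -> 'a'
Non-empty runs found: ['aaa', 'a']
Count: 2

2


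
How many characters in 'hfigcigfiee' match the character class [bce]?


Character class [bce] matches any of: {b, c, e}
Scanning string 'hfigcigfiee' character by character:
  pos 0: 'h' -> no
  pos 1: 'f' -> no
  pos 2: 'i' -> no
  pos 3: 'g' -> no
  pos 4: 'c' -> MATCH
  pos 5: 'i' -> no
  pos 6: 'g' -> no
  pos 7: 'f' -> no
  pos 8: 'i' -> no
  pos 9: 'e' -> MATCH
  pos 10: 'e' -> MATCH
Total matches: 3

3


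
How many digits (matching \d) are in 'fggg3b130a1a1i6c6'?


\d matches any digit 0-9.
Scanning 'fggg3b130a1a1i6c6':
  pos 4: '3' -> DIGIT
  pos 6: '1' -> DIGIT
  pos 7: '3' -> DIGIT
  pos 8: '0' -> DIGIT
  pos 10: '1' -> DIGIT
  pos 12: '1' -> DIGIT
  pos 14: '6' -> DIGIT
  pos 16: '6' -> DIGIT
Digits found: ['3', '1', '3', '0', '1', '1', '6', '6']
Total: 8

8


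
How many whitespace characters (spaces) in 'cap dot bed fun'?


\s matches whitespace characters (spaces, tabs, etc.).
Text: 'cap dot bed fun'
This text has 4 words separated by spaces.
Number of spaces = number of words - 1 = 4 - 1 = 3

3


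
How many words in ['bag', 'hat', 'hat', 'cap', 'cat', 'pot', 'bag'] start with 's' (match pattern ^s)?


Pattern ^s anchors to start of word. Check which words begin with 's':
  'bag' -> no
  'hat' -> no
  'hat' -> no
  'cap' -> no
  'cat' -> no
  'pot' -> no
  'bag' -> no
Matching words: []
Count: 0

0


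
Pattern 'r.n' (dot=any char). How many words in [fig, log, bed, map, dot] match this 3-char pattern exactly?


Pattern 'r.n' means: starts with 'r', any single char, ends with 'n'.
Checking each word (must be exactly 3 chars):
  'fig' (len=3): no
  'log' (len=3): no
  'bed' (len=3): no
  'map' (len=3): no
  'dot' (len=3): no
Matching words: []
Total: 0

0


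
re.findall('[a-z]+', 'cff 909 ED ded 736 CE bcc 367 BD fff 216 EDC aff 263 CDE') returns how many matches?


Pattern '[a-z]+' finds one or more lowercase letters.
Text: 'cff 909 ED ded 736 CE bcc 367 BD fff 216 EDC aff 263 CDE'
Scanning for matches:
  Match 1: 'cff'
  Match 2: 'ded'
  Match 3: 'bcc'
  Match 4: 'fff'
  Match 5: 'aff'
Total matches: 5

5


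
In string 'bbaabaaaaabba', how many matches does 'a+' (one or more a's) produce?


Pattern 'a+' matches one or more consecutive a's.
String: 'bbaabaaaaabba'
Scanning for runs of a:
  Match 1: 'aa' (length 2)
  Match 2: 'aaaaa' (length 5)
  Match 3: 'a' (length 1)
Total matches: 3

3


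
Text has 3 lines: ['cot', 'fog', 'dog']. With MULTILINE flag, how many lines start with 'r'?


With MULTILINE flag, ^ matches the start of each line.
Lines: ['cot', 'fog', 'dog']
Checking which lines start with 'r':
  Line 1: 'cot' -> no
  Line 2: 'fog' -> no
  Line 3: 'dog' -> no
Matching lines: []
Count: 0

0


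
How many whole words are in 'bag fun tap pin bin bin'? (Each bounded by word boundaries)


Word boundaries (\b) mark the start/end of each word.
Text: 'bag fun tap pin bin bin'
Splitting by whitespace:
  Word 1: 'bag'
  Word 2: 'fun'
  Word 3: 'tap'
  Word 4: 'pin'
  Word 5: 'bin'
  Word 6: 'bin'
Total whole words: 6

6


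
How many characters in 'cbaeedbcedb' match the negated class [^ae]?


Negated class [^ae] matches any char NOT in {a, e}
Scanning 'cbaeedbcedb':
  pos 0: 'c' -> MATCH
  pos 1: 'b' -> MATCH
  pos 2: 'a' -> no (excluded)
  pos 3: 'e' -> no (excluded)
  pos 4: 'e' -> no (excluded)
  pos 5: 'd' -> MATCH
  pos 6: 'b' -> MATCH
  pos 7: 'c' -> MATCH
  pos 8: 'e' -> no (excluded)
  pos 9: 'd' -> MATCH
  pos 10: 'b' -> MATCH
Total matches: 7

7


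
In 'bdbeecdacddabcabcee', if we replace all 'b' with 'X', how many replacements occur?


re.sub('b', 'X', text) replaces every occurrence of 'b' with 'X'.
Text: 'bdbeecdacddabcabcee'
Scanning for 'b':
  pos 0: 'b' -> replacement #1
  pos 2: 'b' -> replacement #2
  pos 12: 'b' -> replacement #3
  pos 15: 'b' -> replacement #4
Total replacements: 4

4


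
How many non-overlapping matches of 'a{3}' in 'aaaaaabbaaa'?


Pattern 'a{3}' matches exactly 3 consecutive a's (greedy, non-overlapping).
String: 'aaaaaabbaaa'
Scanning for runs of a's:
  Run at pos 0: 'aaaaaa' (length 6) -> 2 match(es)
  Run at pos 8: 'aaa' (length 3) -> 1 match(es)
Matches found: ['aaa', 'aaa', 'aaa']
Total: 3

3


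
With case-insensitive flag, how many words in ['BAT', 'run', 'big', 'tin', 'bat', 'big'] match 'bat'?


Case-insensitive matching: compare each word's lowercase form to 'bat'.
  'BAT' -> lower='bat' -> MATCH
  'run' -> lower='run' -> no
  'big' -> lower='big' -> no
  'tin' -> lower='tin' -> no
  'bat' -> lower='bat' -> MATCH
  'big' -> lower='big' -> no
Matches: ['BAT', 'bat']
Count: 2

2


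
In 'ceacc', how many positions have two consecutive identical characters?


Looking for consecutive identical characters in 'ceacc':
  pos 0-1: 'c' vs 'e' -> different
  pos 1-2: 'e' vs 'a' -> different
  pos 2-3: 'a' vs 'c' -> different
  pos 3-4: 'c' vs 'c' -> MATCH ('cc')
Consecutive identical pairs: ['cc']
Count: 1

1


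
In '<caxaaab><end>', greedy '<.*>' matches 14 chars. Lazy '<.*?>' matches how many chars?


Greedy '<.*>' tries to match as MUCH as possible.
Lazy '<.*?>' tries to match as LITTLE as possible.

String: '<caxaaab><end>'
Greedy '<.*>' starts at first '<' and extends to the LAST '>': '<caxaaab><end>' (14 chars)
Lazy '<.*?>' starts at first '<' and stops at the FIRST '>': '<caxaaab>' (9 chars)

9


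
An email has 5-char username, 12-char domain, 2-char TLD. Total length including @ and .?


An email address has format: username@domain.tld
Username length: 5
'@' character: 1
Domain length: 12
'.' character: 1
TLD length: 2
Total = 5 + 1 + 12 + 1 + 2 = 21

21


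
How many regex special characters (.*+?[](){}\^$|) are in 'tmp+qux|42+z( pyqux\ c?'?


Regex special characters are: . * + ? [ ] ( ) { } \ ^ $ |
Scanning 'tmp+qux|42+z( pyqux\ c?':
  pos 3: '+' -> SPECIAL
  pos 7: '|' -> SPECIAL
  pos 10: '+' -> SPECIAL
  pos 12: '(' -> SPECIAL
  pos 19: '\' -> SPECIAL
  pos 22: '?' -> SPECIAL
Special chars found: ['+', '|', '+', '(', '\\', '?']
Total: 6

6


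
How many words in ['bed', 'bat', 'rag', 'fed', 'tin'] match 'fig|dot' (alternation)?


Alternation 'fig|dot' matches either 'fig' or 'dot'.
Checking each word:
  'bed' -> no
  'bat' -> no
  'rag' -> no
  'fed' -> no
  'tin' -> no
Matches: []
Count: 0

0


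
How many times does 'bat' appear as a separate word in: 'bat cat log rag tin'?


Scanning each word for exact match 'bat':
  Word 1: 'bat' -> MATCH
  Word 2: 'cat' -> no
  Word 3: 'log' -> no
  Word 4: 'rag' -> no
  Word 5: 'tin' -> no
Total matches: 1

1


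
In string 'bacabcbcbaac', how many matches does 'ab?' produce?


Pattern 'ab?' matches 'a' optionally followed by 'b'.
String: 'bacabcbcbaac'
Scanning left to right for 'a' then checking next char:
  Match 1: 'a' (a not followed by b)
  Match 2: 'ab' (a followed by b)
  Match 3: 'a' (a not followed by b)
  Match 4: 'a' (a not followed by b)
Total matches: 4

4


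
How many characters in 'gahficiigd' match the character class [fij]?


Character class [fij] matches any of: {f, i, j}
Scanning string 'gahficiigd' character by character:
  pos 0: 'g' -> no
  pos 1: 'a' -> no
  pos 2: 'h' -> no
  pos 3: 'f' -> MATCH
  pos 4: 'i' -> MATCH
  pos 5: 'c' -> no
  pos 6: 'i' -> MATCH
  pos 7: 'i' -> MATCH
  pos 8: 'g' -> no
  pos 9: 'd' -> no
Total matches: 4

4


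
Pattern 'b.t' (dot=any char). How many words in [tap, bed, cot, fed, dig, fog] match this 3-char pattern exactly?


Pattern 'b.t' means: starts with 'b', any single char, ends with 't'.
Checking each word (must be exactly 3 chars):
  'tap' (len=3): no
  'bed' (len=3): no
  'cot' (len=3): no
  'fed' (len=3): no
  'dig' (len=3): no
  'fog' (len=3): no
Matching words: []
Total: 0

0


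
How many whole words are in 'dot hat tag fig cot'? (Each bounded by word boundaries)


Word boundaries (\b) mark the start/end of each word.
Text: 'dot hat tag fig cot'
Splitting by whitespace:
  Word 1: 'dot'
  Word 2: 'hat'
  Word 3: 'tag'
  Word 4: 'fig'
  Word 5: 'cot'
Total whole words: 5

5


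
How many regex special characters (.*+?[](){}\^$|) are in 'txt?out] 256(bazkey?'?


Regex special characters are: . * + ? [ ] ( ) { } \ ^ $ |
Scanning 'txt?out] 256(bazkey?':
  pos 3: '?' -> SPECIAL
  pos 7: ']' -> SPECIAL
  pos 12: '(' -> SPECIAL
  pos 19: '?' -> SPECIAL
Special chars found: ['?', ']', '(', '?']
Total: 4

4


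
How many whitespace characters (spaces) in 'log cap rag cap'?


\s matches whitespace characters (spaces, tabs, etc.).
Text: 'log cap rag cap'
This text has 4 words separated by spaces.
Number of spaces = number of words - 1 = 4 - 1 = 3

3


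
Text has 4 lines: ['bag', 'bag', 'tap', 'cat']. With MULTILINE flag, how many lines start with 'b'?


With MULTILINE flag, ^ matches the start of each line.
Lines: ['bag', 'bag', 'tap', 'cat']
Checking which lines start with 'b':
  Line 1: 'bag' -> MATCH
  Line 2: 'bag' -> MATCH
  Line 3: 'tap' -> no
  Line 4: 'cat' -> no
Matching lines: ['bag', 'bag']
Count: 2

2


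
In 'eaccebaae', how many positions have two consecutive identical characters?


Looking for consecutive identical characters in 'eaccebaae':
  pos 0-1: 'e' vs 'a' -> different
  pos 1-2: 'a' vs 'c' -> different
  pos 2-3: 'c' vs 'c' -> MATCH ('cc')
  pos 3-4: 'c' vs 'e' -> different
  pos 4-5: 'e' vs 'b' -> different
  pos 5-6: 'b' vs 'a' -> different
  pos 6-7: 'a' vs 'a' -> MATCH ('aa')
  pos 7-8: 'a' vs 'e' -> different
Consecutive identical pairs: ['cc', 'aa']
Count: 2

2


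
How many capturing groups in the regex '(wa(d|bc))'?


To count capturing groups, count each '(' that starts a group.
Pattern: '(wa(d|bc))'
Walking through the pattern:
  Position 0: '(' -> group #1
  Position 3: '(' -> group #2
Total capturing groups: 2

2


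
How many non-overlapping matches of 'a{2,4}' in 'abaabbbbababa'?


Pattern 'a{2,4}' matches between 2 and 4 consecutive a's (greedy).
String: 'abaabbbbababa'
Finding runs of a's and applying greedy matching:
  Run at pos 0: 'a' (length 1)
  Run at pos 2: 'aa' (length 2)
  Run at pos 8: 'a' (length 1)
  Run at pos 10: 'a' (length 1)
  Run at pos 12: 'a' (length 1)
Matches: ['aa']
Count: 1

1


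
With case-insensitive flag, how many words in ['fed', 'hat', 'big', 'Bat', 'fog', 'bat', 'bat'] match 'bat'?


Case-insensitive matching: compare each word's lowercase form to 'bat'.
  'fed' -> lower='fed' -> no
  'hat' -> lower='hat' -> no
  'big' -> lower='big' -> no
  'Bat' -> lower='bat' -> MATCH
  'fog' -> lower='fog' -> no
  'bat' -> lower='bat' -> MATCH
  'bat' -> lower='bat' -> MATCH
Matches: ['Bat', 'bat', 'bat']
Count: 3

3


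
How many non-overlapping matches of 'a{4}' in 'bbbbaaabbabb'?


Pattern 'a{4}' matches exactly 4 consecutive a's (greedy, non-overlapping).
String: 'bbbbaaabbabb'
Scanning for runs of a's:
  Run at pos 4: 'aaa' (length 3) -> 0 match(es)
  Run at pos 9: 'a' (length 1) -> 0 match(es)
Matches found: []
Total: 0

0


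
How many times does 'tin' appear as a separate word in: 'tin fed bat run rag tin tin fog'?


Scanning each word for exact match 'tin':
  Word 1: 'tin' -> MATCH
  Word 2: 'fed' -> no
  Word 3: 'bat' -> no
  Word 4: 'run' -> no
  Word 5: 'rag' -> no
  Word 6: 'tin' -> MATCH
  Word 7: 'tin' -> MATCH
  Word 8: 'fog' -> no
Total matches: 3

3


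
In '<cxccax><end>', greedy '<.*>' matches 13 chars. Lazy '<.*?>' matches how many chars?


Greedy '<.*>' tries to match as MUCH as possible.
Lazy '<.*?>' tries to match as LITTLE as possible.

String: '<cxccax><end>'
Greedy '<.*>' starts at first '<' and extends to the LAST '>': '<cxccax><end>' (13 chars)
Lazy '<.*?>' starts at first '<' and stops at the FIRST '>': '<cxccax>' (8 chars)

8


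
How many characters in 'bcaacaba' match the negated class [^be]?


Negated class [^be] matches any char NOT in {b, e}
Scanning 'bcaacaba':
  pos 0: 'b' -> no (excluded)
  pos 1: 'c' -> MATCH
  pos 2: 'a' -> MATCH
  pos 3: 'a' -> MATCH
  pos 4: 'c' -> MATCH
  pos 5: 'a' -> MATCH
  pos 6: 'b' -> no (excluded)
  pos 7: 'a' -> MATCH
Total matches: 6

6


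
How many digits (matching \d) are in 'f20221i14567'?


\d matches any digit 0-9.
Scanning 'f20221i14567':
  pos 1: '2' -> DIGIT
  pos 2: '0' -> DIGIT
  pos 3: '2' -> DIGIT
  pos 4: '2' -> DIGIT
  pos 5: '1' -> DIGIT
  pos 7: '1' -> DIGIT
  pos 8: '4' -> DIGIT
  pos 9: '5' -> DIGIT
  pos 10: '6' -> DIGIT
  pos 11: '7' -> DIGIT
Digits found: ['2', '0', '2', '2', '1', '1', '4', '5', '6', '7']
Total: 10

10


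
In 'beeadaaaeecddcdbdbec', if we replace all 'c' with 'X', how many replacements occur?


re.sub('c', 'X', text) replaces every occurrence of 'c' with 'X'.
Text: 'beeadaaaeecddcdbdbec'
Scanning for 'c':
  pos 10: 'c' -> replacement #1
  pos 13: 'c' -> replacement #2
  pos 19: 'c' -> replacement #3
Total replacements: 3

3


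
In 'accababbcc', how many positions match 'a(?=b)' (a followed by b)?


Lookahead 'a(?=b)' matches 'a' only when followed by 'b'.
String: 'accababbcc'
Checking each position where char is 'a':
  pos 0: 'a' -> no (next='c')
  pos 3: 'a' -> MATCH (next='b')
  pos 5: 'a' -> MATCH (next='b')
Matching positions: [3, 5]
Count: 2

2


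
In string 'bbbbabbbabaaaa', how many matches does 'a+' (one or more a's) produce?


Pattern 'a+' matches one or more consecutive a's.
String: 'bbbbabbbabaaaa'
Scanning for runs of a:
  Match 1: 'a' (length 1)
  Match 2: 'a' (length 1)
  Match 3: 'aaaa' (length 4)
Total matches: 3

3


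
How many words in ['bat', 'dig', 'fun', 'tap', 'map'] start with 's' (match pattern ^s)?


Pattern ^s anchors to start of word. Check which words begin with 's':
  'bat' -> no
  'dig' -> no
  'fun' -> no
  'tap' -> no
  'map' -> no
Matching words: []
Count: 0

0


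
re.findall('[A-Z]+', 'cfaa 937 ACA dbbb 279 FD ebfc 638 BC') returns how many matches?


Pattern '[A-Z]+' finds one or more uppercase letters.
Text: 'cfaa 937 ACA dbbb 279 FD ebfc 638 BC'
Scanning for matches:
  Match 1: 'ACA'
  Match 2: 'FD'
  Match 3: 'BC'
Total matches: 3

3


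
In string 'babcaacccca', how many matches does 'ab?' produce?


Pattern 'ab?' matches 'a' optionally followed by 'b'.
String: 'babcaacccca'
Scanning left to right for 'a' then checking next char:
  Match 1: 'ab' (a followed by b)
  Match 2: 'a' (a not followed by b)
  Match 3: 'a' (a not followed by b)
  Match 4: 'a' (a not followed by b)
Total matches: 4

4


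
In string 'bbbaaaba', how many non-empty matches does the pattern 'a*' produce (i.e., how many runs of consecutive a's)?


Pattern 'a*' matches zero or more a's. We want non-empty runs of consecutive a's.
String: 'bbbaaaba'
Walking through the string to find runs of a's:
  Run 1: positions 3-5 -> 'aaa'
  Run 2: positions 7-7 -> 'a'
Non-empty runs found: ['aaa', 'a']
Count: 2

2


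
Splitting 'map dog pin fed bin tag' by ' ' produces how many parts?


Splitting by ' ' breaks the string at each occurrence of the separator.
Text: 'map dog pin fed bin tag'
Parts after split:
  Part 1: 'map'
  Part 2: 'dog'
  Part 3: 'pin'
  Part 4: 'fed'
  Part 5: 'bin'
  Part 6: 'tag'
Total parts: 6

6


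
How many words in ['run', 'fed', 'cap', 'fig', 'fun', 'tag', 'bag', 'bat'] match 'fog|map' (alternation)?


Alternation 'fog|map' matches either 'fog' or 'map'.
Checking each word:
  'run' -> no
  'fed' -> no
  'cap' -> no
  'fig' -> no
  'fun' -> no
  'tag' -> no
  'bag' -> no
  'bat' -> no
Matches: []
Count: 0

0


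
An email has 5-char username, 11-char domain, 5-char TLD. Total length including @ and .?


An email address has format: username@domain.tld
Username length: 5
'@' character: 1
Domain length: 11
'.' character: 1
TLD length: 5
Total = 5 + 1 + 11 + 1 + 5 = 23

23


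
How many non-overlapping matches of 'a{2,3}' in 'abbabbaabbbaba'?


Pattern 'a{2,3}' matches between 2 and 3 consecutive a's (greedy).
String: 'abbabbaabbbaba'
Finding runs of a's and applying greedy matching:
  Run at pos 0: 'a' (length 1)
  Run at pos 3: 'a' (length 1)
  Run at pos 6: 'aa' (length 2)
  Run at pos 11: 'a' (length 1)
  Run at pos 13: 'a' (length 1)
Matches: ['aa']
Count: 1

1


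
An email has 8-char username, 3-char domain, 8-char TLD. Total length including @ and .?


An email address has format: username@domain.tld
Username length: 8
'@' character: 1
Domain length: 3
'.' character: 1
TLD length: 8
Total = 8 + 1 + 3 + 1 + 8 = 21

21


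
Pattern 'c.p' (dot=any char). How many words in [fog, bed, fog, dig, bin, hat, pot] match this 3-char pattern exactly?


Pattern 'c.p' means: starts with 'c', any single char, ends with 'p'.
Checking each word (must be exactly 3 chars):
  'fog' (len=3): no
  'bed' (len=3): no
  'fog' (len=3): no
  'dig' (len=3): no
  'bin' (len=3): no
  'hat' (len=3): no
  'pot' (len=3): no
Matching words: []
Total: 0

0


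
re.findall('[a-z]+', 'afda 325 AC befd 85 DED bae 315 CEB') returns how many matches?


Pattern '[a-z]+' finds one or more lowercase letters.
Text: 'afda 325 AC befd 85 DED bae 315 CEB'
Scanning for matches:
  Match 1: 'afda'
  Match 2: 'befd'
  Match 3: 'bae'
Total matches: 3

3


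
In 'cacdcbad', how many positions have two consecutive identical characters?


Looking for consecutive identical characters in 'cacdcbad':
  pos 0-1: 'c' vs 'a' -> different
  pos 1-2: 'a' vs 'c' -> different
  pos 2-3: 'c' vs 'd' -> different
  pos 3-4: 'd' vs 'c' -> different
  pos 4-5: 'c' vs 'b' -> different
  pos 5-6: 'b' vs 'a' -> different
  pos 6-7: 'a' vs 'd' -> different
Consecutive identical pairs: []
Count: 0

0


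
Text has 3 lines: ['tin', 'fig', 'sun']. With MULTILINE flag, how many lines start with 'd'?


With MULTILINE flag, ^ matches the start of each line.
Lines: ['tin', 'fig', 'sun']
Checking which lines start with 'd':
  Line 1: 'tin' -> no
  Line 2: 'fig' -> no
  Line 3: 'sun' -> no
Matching lines: []
Count: 0

0


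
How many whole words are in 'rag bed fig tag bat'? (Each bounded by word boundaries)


Word boundaries (\b) mark the start/end of each word.
Text: 'rag bed fig tag bat'
Splitting by whitespace:
  Word 1: 'rag'
  Word 2: 'bed'
  Word 3: 'fig'
  Word 4: 'tag'
  Word 5: 'bat'
Total whole words: 5

5


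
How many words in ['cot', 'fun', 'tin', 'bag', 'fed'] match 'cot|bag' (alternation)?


Alternation 'cot|bag' matches either 'cot' or 'bag'.
Checking each word:
  'cot' -> MATCH
  'fun' -> no
  'tin' -> no
  'bag' -> MATCH
  'fed' -> no
Matches: ['cot', 'bag']
Count: 2

2


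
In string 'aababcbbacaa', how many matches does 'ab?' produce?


Pattern 'ab?' matches 'a' optionally followed by 'b'.
String: 'aababcbbacaa'
Scanning left to right for 'a' then checking next char:
  Match 1: 'a' (a not followed by b)
  Match 2: 'ab' (a followed by b)
  Match 3: 'ab' (a followed by b)
  Match 4: 'a' (a not followed by b)
  Match 5: 'a' (a not followed by b)
  Match 6: 'a' (a not followed by b)
Total matches: 6

6


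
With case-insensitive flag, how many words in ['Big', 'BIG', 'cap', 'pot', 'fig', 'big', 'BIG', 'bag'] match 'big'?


Case-insensitive matching: compare each word's lowercase form to 'big'.
  'Big' -> lower='big' -> MATCH
  'BIG' -> lower='big' -> MATCH
  'cap' -> lower='cap' -> no
  'pot' -> lower='pot' -> no
  'fig' -> lower='fig' -> no
  'big' -> lower='big' -> MATCH
  'BIG' -> lower='big' -> MATCH
  'bag' -> lower='bag' -> no
Matches: ['Big', 'BIG', 'big', 'BIG']
Count: 4

4


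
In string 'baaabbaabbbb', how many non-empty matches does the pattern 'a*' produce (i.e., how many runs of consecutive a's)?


Pattern 'a*' matches zero or more a's. We want non-empty runs of consecutive a's.
String: 'baaabbaabbbb'
Walking through the string to find runs of a's:
  Run 1: positions 1-3 -> 'aaa'
  Run 2: positions 6-7 -> 'aa'
Non-empty runs found: ['aaa', 'aa']
Count: 2

2


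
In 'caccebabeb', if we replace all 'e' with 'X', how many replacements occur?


re.sub('e', 'X', text) replaces every occurrence of 'e' with 'X'.
Text: 'caccebabeb'
Scanning for 'e':
  pos 4: 'e' -> replacement #1
  pos 8: 'e' -> replacement #2
Total replacements: 2

2


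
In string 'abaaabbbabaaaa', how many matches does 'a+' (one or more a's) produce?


Pattern 'a+' matches one or more consecutive a's.
String: 'abaaabbbabaaaa'
Scanning for runs of a:
  Match 1: 'a' (length 1)
  Match 2: 'aaa' (length 3)
  Match 3: 'a' (length 1)
  Match 4: 'aaaa' (length 4)
Total matches: 4

4


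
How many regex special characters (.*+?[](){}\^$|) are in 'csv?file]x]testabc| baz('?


Regex special characters are: . * + ? [ ] ( ) { } \ ^ $ |
Scanning 'csv?file]x]testabc| baz(':
  pos 3: '?' -> SPECIAL
  pos 8: ']' -> SPECIAL
  pos 10: ']' -> SPECIAL
  pos 18: '|' -> SPECIAL
  pos 23: '(' -> SPECIAL
Special chars found: ['?', ']', ']', '|', '(']
Total: 5

5


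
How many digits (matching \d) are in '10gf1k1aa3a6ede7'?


\d matches any digit 0-9.
Scanning '10gf1k1aa3a6ede7':
  pos 0: '1' -> DIGIT
  pos 1: '0' -> DIGIT
  pos 4: '1' -> DIGIT
  pos 6: '1' -> DIGIT
  pos 9: '3' -> DIGIT
  pos 11: '6' -> DIGIT
  pos 15: '7' -> DIGIT
Digits found: ['1', '0', '1', '1', '3', '6', '7']
Total: 7

7


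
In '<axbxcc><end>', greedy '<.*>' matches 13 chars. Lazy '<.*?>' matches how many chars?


Greedy '<.*>' tries to match as MUCH as possible.
Lazy '<.*?>' tries to match as LITTLE as possible.

String: '<axbxcc><end>'
Greedy '<.*>' starts at first '<' and extends to the LAST '>': '<axbxcc><end>' (13 chars)
Lazy '<.*?>' starts at first '<' and stops at the FIRST '>': '<axbxcc>' (8 chars)

8


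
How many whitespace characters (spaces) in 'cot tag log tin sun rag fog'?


\s matches whitespace characters (spaces, tabs, etc.).
Text: 'cot tag log tin sun rag fog'
This text has 7 words separated by spaces.
Number of spaces = number of words - 1 = 7 - 1 = 6

6


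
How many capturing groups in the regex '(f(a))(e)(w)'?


To count capturing groups, count each '(' that starts a group.
Pattern: '(f(a))(e)(w)'
Walking through the pattern:
  Position 0: '(' -> group #1
  Position 2: '(' -> group #2
  Position 6: '(' -> group #3
  Position 9: '(' -> group #4
Total capturing groups: 4

4


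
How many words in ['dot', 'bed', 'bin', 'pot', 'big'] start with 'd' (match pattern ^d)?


Pattern ^d anchors to start of word. Check which words begin with 'd':
  'dot' -> MATCH (starts with 'd')
  'bed' -> no
  'bin' -> no
  'pot' -> no
  'big' -> no
Matching words: ['dot']
Count: 1

1


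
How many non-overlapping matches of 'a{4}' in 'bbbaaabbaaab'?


Pattern 'a{4}' matches exactly 4 consecutive a's (greedy, non-overlapping).
String: 'bbbaaabbaaab'
Scanning for runs of a's:
  Run at pos 3: 'aaa' (length 3) -> 0 match(es)
  Run at pos 8: 'aaa' (length 3) -> 0 match(es)
Matches found: []
Total: 0

0


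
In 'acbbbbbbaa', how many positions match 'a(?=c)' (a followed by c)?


Lookahead 'a(?=c)' matches 'a' only when followed by 'c'.
String: 'acbbbbbbaa'
Checking each position where char is 'a':
  pos 0: 'a' -> MATCH (next='c')
  pos 8: 'a' -> no (next='a')
Matching positions: [0]
Count: 1

1


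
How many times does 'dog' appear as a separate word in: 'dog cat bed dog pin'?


Scanning each word for exact match 'dog':
  Word 1: 'dog' -> MATCH
  Word 2: 'cat' -> no
  Word 3: 'bed' -> no
  Word 4: 'dog' -> MATCH
  Word 5: 'pin' -> no
Total matches: 2

2


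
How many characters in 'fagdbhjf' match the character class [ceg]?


Character class [ceg] matches any of: {c, e, g}
Scanning string 'fagdbhjf' character by character:
  pos 0: 'f' -> no
  pos 1: 'a' -> no
  pos 2: 'g' -> MATCH
  pos 3: 'd' -> no
  pos 4: 'b' -> no
  pos 5: 'h' -> no
  pos 6: 'j' -> no
  pos 7: 'f' -> no
Total matches: 1

1


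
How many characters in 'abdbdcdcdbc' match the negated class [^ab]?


Negated class [^ab] matches any char NOT in {a, b}
Scanning 'abdbdcdcdbc':
  pos 0: 'a' -> no (excluded)
  pos 1: 'b' -> no (excluded)
  pos 2: 'd' -> MATCH
  pos 3: 'b' -> no (excluded)
  pos 4: 'd' -> MATCH
  pos 5: 'c' -> MATCH
  pos 6: 'd' -> MATCH
  pos 7: 'c' -> MATCH
  pos 8: 'd' -> MATCH
  pos 9: 'b' -> no (excluded)
  pos 10: 'c' -> MATCH
Total matches: 7

7


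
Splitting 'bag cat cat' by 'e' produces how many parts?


Splitting by 'e' breaks the string at each occurrence of the separator.
Text: 'bag cat cat'
Parts after split:
  Part 1: 'bag cat cat'
Total parts: 1

1


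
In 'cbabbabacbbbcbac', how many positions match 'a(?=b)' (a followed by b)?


Lookahead 'a(?=b)' matches 'a' only when followed by 'b'.
String: 'cbabbabacbbbcbac'
Checking each position where char is 'a':
  pos 2: 'a' -> MATCH (next='b')
  pos 5: 'a' -> MATCH (next='b')
  pos 7: 'a' -> no (next='c')
  pos 14: 'a' -> no (next='c')
Matching positions: [2, 5]
Count: 2

2


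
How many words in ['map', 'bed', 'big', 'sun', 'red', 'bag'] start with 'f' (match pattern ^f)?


Pattern ^f anchors to start of word. Check which words begin with 'f':
  'map' -> no
  'bed' -> no
  'big' -> no
  'sun' -> no
  'red' -> no
  'bag' -> no
Matching words: []
Count: 0

0


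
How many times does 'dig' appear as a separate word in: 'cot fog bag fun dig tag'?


Scanning each word for exact match 'dig':
  Word 1: 'cot' -> no
  Word 2: 'fog' -> no
  Word 3: 'bag' -> no
  Word 4: 'fun' -> no
  Word 5: 'dig' -> MATCH
  Word 6: 'tag' -> no
Total matches: 1

1
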